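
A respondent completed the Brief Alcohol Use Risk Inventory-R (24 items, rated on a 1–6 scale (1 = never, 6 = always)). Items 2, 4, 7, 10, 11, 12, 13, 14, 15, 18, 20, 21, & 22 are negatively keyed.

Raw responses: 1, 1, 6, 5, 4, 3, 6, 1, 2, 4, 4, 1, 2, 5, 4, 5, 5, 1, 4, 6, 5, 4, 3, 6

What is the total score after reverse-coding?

83

Raw sum = 88. Negatively keyed items: 2, 4, 7, 10, 11, 12, 13, 14, 15, 18, 20, 21, 22; their raw sum = 48.
Each reversal replaces raw with 7 − raw, changing the total by 7 − 2·raw per item.
Total = 88 + 13·7 − 2·48 = 88 + 91 − 96 = 83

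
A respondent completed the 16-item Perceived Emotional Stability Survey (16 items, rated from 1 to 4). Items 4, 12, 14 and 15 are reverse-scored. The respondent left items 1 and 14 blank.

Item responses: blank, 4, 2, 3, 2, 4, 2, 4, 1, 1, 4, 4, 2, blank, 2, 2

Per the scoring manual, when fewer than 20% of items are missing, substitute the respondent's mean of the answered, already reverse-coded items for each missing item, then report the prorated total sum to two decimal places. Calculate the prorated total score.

38.86

Reverse-coded (reversed = (1+4) − raw = 5 − raw):
  item 4: 5 − 3 = 2
  item 12: 5 − 4 = 1
  item 15: 5 − 2 = 3
Completed scored items (14 of 16): 4, 2, 2, 2, 4, 2, 4, 1, 1, 4, 1, 2, 3, 2; sum = 34.
Person mean = 34 / 14 ≈ 2.4286
Prorated total = (34 / 14) × 16 = 38.86 (to 2 dp)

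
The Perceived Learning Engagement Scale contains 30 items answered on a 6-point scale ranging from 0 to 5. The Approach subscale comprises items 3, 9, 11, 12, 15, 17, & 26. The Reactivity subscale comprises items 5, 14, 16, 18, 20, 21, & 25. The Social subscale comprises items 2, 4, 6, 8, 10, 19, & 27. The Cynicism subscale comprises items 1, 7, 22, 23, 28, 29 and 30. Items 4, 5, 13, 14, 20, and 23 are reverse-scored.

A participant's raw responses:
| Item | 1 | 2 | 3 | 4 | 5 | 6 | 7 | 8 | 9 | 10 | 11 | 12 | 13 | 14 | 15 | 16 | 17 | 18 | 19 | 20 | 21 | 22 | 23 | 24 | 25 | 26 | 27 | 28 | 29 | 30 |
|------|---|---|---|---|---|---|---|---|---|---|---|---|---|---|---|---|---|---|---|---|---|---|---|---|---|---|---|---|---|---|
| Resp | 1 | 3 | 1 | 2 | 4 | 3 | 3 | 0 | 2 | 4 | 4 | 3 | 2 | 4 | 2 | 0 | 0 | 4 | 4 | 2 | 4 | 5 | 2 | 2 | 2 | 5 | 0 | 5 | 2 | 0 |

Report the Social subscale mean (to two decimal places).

2.43

Social items: 2, 4, 6, 8, 10, 19, 27.
Of these, item 4 is reverse-scored; on a 0–5 scale, reversed = 5 − raw.
  item 2: 3
  item 4: 5 − 2 = 3
  item 6: 3
  item 8: 0
  item 10: 4
  item 19: 4
  item 27: 0
Sum = 3 + 3 + 3 + 0 + 4 + 4 + 0 = 17
Mean = 17 / 7 = 2.43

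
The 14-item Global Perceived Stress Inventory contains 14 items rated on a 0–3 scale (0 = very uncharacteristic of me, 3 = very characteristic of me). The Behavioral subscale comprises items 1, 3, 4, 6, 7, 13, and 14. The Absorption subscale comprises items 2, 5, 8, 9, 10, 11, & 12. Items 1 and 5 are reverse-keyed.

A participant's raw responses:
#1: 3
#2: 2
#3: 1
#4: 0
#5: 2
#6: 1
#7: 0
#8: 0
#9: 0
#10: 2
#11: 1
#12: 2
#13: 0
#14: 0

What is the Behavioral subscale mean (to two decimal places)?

0.29

Behavioral items: 1, 3, 4, 6, 7, 13, 14.
Of these, item 1 is reverse-keyed; on a 0–3 scale, reversed = 3 − raw.
  item 1: 3 − 3 = 0
  item 3: 1
  item 4: 0
  item 6: 1
  item 7: 0
  item 13: 0
  item 14: 0
Sum = 0 + 1 + 0 + 1 + 0 + 0 + 0 = 2
Mean = 2 / 7 = 0.29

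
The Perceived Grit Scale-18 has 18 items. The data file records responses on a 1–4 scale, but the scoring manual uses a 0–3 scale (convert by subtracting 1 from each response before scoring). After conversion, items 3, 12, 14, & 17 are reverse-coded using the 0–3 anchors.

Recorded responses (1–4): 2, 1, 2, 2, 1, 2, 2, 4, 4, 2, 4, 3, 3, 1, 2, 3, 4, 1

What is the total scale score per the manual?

25

Convert to 0–3: 1, 0, 1, 1, 0, 1, 1, 3, 3, 1, 3, 2, 2, 0, 1, 2, 3, 0
Reverse-coded (on a 0–3 scale, reversed = 3 − raw):
  item 3: 3 − 1 = 2
  item 12: 3 − 2 = 1
  item 14: 3 − 0 = 3
  item 17: 3 − 3 = 0
Scored: 1, 0, 2, 1, 0, 1, 1, 3, 3, 1, 3, 1, 2, 3, 1, 2, 0, 0
Total = 25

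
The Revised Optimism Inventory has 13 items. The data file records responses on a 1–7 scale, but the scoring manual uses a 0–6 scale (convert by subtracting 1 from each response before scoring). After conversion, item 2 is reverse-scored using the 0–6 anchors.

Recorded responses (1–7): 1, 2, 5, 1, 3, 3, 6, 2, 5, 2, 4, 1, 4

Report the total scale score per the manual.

Convert to 0–6: 0, 1, 4, 0, 2, 2, 5, 1, 4, 1, 3, 0, 3
Reverse-coded (reverse-coded value = 6 − response):
  item 2: 6 − 1 = 5
Scored: 0, 5, 4, 0, 2, 2, 5, 1, 4, 1, 3, 0, 3
Total = 30

30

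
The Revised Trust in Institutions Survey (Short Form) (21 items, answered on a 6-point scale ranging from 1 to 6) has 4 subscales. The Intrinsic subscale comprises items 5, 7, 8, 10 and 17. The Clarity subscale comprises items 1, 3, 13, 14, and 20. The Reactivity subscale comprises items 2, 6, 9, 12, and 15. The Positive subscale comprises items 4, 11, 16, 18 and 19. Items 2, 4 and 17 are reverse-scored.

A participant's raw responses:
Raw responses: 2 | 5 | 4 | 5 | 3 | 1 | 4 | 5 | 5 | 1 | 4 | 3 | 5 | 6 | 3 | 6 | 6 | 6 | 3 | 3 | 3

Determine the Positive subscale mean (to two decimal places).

Positive items: 4, 11, 16, 18, 19.
Of these, item 4 is reverse-scored; reversed = (1+6) − raw = 7 − raw.
  item 4: 7 − 5 = 2
  item 11: 4
  item 16: 6
  item 18: 6
  item 19: 3
Sum = 2 + 4 + 6 + 6 + 3 = 21
Mean = 21 / 5 = 4.20

4.20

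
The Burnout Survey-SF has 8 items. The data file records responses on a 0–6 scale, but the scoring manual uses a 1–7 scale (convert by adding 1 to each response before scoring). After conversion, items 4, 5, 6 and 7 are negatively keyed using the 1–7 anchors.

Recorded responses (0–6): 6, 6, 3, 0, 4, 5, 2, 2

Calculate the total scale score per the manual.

Convert to 1–7: 7, 7, 4, 1, 5, 6, 3, 3
Reverse-coded (reverse-coded value = 8 − response):
  item 4: 8 − 1 = 7
  item 5: 8 − 5 = 3
  item 6: 8 − 6 = 2
  item 7: 8 − 3 = 5
Scored: 7, 7, 4, 7, 3, 2, 5, 3
Total = 38

38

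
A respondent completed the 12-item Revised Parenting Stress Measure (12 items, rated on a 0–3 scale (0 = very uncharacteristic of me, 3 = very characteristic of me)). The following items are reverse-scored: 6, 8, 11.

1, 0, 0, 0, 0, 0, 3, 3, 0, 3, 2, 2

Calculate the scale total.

Raw sum = 14. Reverse-scored items: 6, 8, 11; their raw sum = 5.
Each reversal replaces raw with 3 − raw, changing the total by 3 − 2·raw per item.
Total = 14 + 3·3 − 2·5 = 14 + 9 − 10 = 13

13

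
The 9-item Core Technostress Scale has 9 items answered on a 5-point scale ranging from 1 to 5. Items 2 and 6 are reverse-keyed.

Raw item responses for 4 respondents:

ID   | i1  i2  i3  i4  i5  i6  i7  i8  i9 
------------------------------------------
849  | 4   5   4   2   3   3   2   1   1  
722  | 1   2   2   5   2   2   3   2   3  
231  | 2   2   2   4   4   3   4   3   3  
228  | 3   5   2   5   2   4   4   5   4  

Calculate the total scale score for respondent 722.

26

Respondent 722 raw: 1, 2, 2, 5, 2, 2, 3, 2, 3.
Reverse-coded (reversed = (1+5) − raw = 6 − raw):
  item 1: 1
  item 2: 6 − 2 = 4
  item 3: 2
  item 4: 5
  item 5: 2
  item 6: 6 − 2 = 4
  item 7: 3
  item 8: 2
  item 9: 3
Sum = 1 + 4 + 2 + 5 + 2 + 4 + 3 + 2 + 3 = 26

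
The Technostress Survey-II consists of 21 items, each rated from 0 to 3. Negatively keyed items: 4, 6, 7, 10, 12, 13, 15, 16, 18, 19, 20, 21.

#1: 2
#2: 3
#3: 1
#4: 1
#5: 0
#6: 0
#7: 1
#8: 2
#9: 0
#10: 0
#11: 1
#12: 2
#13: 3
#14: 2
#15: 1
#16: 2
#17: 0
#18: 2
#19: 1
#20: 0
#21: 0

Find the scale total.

34

Reverse-coded items (reverse-coded value = 3 − response):
  item 4: 3 − 1 = 2
  item 6: 3 − 0 = 3
  item 7: 3 − 1 = 2
  item 10: 3 − 0 = 3
  item 12: 3 − 2 = 1
  item 13: 3 − 3 = 0
  item 15: 3 − 1 = 2
  item 16: 3 − 2 = 1
  item 18: 3 − 2 = 1
  item 19: 3 − 1 = 2
  item 20: 3 − 0 = 3
  item 21: 3 − 0 = 3
Scored responses: 2, 3, 1, 2, 0, 3, 2, 2, 0, 3, 1, 1, 0, 2, 2, 1, 0, 1, 2, 3, 3
Total = 2 + 3 + 1 + 2 + 0 + 3 + 2 + 2 + 0 + 3 + 1 + 1 + 0 + 2 + 2 + 1 + 0 + 1 + 2 + 3 + 3 = 34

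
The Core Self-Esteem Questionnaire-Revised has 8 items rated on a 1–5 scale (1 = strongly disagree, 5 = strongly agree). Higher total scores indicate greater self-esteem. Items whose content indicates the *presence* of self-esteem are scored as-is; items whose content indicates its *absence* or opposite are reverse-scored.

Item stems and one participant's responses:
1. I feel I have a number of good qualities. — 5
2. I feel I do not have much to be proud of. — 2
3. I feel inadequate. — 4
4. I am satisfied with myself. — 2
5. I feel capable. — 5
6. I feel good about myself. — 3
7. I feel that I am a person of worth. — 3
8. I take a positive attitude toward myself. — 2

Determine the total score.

26

Items 2, 3 describe the absence/opposite of self-esteem → reverse-score.
reverse-coded value = 6 − response.
  item 1: 5
  item 2: 6 − 2 = 4
  item 3: 6 − 4 = 2
  item 4: 2
  item 5: 5
  item 6: 3
  item 7: 3
  item 8: 2
Total = 5 + 4 + 2 + 2 + 5 + 3 + 3 + 2 = 26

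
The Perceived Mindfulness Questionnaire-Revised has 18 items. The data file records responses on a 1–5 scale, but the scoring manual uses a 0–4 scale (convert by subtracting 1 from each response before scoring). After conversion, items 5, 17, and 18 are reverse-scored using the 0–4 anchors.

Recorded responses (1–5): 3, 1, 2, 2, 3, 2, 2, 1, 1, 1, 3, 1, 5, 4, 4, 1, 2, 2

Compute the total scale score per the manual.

Convert to 0–4: 2, 0, 1, 1, 2, 1, 1, 0, 0, 0, 2, 0, 4, 3, 3, 0, 1, 1
Reverse-coded (on a 0–4 scale, reversed = 4 − raw):
  item 5: 4 − 2 = 2
  item 17: 4 − 1 = 3
  item 18: 4 − 1 = 3
Scored: 2, 0, 1, 1, 2, 1, 1, 0, 0, 0, 2, 0, 4, 3, 3, 0, 3, 3
Total = 26

26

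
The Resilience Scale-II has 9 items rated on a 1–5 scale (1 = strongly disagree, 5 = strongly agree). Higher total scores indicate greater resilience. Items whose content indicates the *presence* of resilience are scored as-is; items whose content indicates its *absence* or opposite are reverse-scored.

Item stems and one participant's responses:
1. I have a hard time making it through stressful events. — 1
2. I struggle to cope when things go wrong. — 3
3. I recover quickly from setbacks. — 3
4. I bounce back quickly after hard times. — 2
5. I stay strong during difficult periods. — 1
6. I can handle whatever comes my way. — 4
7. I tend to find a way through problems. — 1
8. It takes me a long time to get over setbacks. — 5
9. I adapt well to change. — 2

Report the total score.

Items 1, 2, 8 describe the absence/opposite of resilience → reverse-score.
reverse-coded value = 6 − response.
  item 1: 6 − 1 = 5
  item 2: 6 − 3 = 3
  item 3: 3
  item 4: 2
  item 5: 1
  item 6: 4
  item 7: 1
  item 8: 6 − 5 = 1
  item 9: 2
Total = 5 + 3 + 3 + 2 + 1 + 4 + 1 + 1 + 2 = 22

22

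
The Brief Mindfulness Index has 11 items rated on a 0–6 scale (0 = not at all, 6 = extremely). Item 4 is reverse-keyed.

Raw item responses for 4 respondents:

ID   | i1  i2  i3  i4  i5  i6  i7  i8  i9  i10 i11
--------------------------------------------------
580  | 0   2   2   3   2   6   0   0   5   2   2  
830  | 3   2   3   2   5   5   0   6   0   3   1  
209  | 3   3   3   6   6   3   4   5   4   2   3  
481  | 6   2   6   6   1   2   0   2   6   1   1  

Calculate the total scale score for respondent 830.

32

Respondent 830 raw: 3, 2, 3, 2, 5, 5, 0, 6, 0, 3, 1.
Reverse-coded (reversed = (0+6) − raw = 6 − raw):
  item 1: 3
  item 2: 2
  item 3: 3
  item 4: 6 − 2 = 4
  item 5: 5
  item 6: 5
  item 7: 0
  item 8: 6
  item 9: 0
  item 10: 3
  item 11: 1
Sum = 3 + 2 + 3 + 4 + 5 + 5 + 0 + 6 + 0 + 3 + 1 = 32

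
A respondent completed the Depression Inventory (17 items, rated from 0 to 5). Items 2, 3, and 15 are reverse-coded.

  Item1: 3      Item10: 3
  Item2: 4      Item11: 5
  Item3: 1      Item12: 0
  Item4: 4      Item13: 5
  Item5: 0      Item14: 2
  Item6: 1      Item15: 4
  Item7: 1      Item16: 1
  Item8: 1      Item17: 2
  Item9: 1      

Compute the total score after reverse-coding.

35

Reversing items 2, 3 and 15 with 5 − raw:
Total = 3 + (5−4) + (5−1) + 4 + 0 + 1 + 1 + 1 + 1 + 3 + 5 + 0 + 5 + 2 + (5−4) + 1 + 2
      = 3 + 1 + 4 + 4 + 0 + 1 + 1 + 1 + 1 + 3 + 5 + 0 + 5 + 2 + 1 + 1 + 2 = 35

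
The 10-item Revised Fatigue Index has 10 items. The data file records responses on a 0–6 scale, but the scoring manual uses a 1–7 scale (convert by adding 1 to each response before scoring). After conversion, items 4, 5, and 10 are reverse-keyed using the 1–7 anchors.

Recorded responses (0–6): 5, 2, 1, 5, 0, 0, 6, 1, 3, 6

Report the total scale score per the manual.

Convert to 1–7: 6, 3, 2, 6, 1, 1, 7, 2, 4, 7
Reverse-coded (reversed = (1+7) − raw = 8 − raw):
  item 4: 8 − 6 = 2
  item 5: 8 − 1 = 7
  item 10: 8 − 7 = 1
Scored: 6, 3, 2, 2, 7, 1, 7, 2, 4, 1
Total = 35

35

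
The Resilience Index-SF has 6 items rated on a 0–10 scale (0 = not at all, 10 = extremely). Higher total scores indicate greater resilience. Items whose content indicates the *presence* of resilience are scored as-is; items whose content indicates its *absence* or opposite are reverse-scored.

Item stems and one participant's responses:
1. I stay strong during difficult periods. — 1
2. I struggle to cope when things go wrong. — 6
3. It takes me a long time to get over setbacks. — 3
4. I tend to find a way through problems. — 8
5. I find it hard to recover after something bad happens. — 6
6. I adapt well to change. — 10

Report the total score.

Items 2, 3, 5 describe the absence/opposite of resilience → reverse-score.
on a 0–10 scale, reversed = 10 − raw.
  item 1: 1
  item 2: 10 − 6 = 4
  item 3: 10 − 3 = 7
  item 4: 8
  item 5: 10 − 6 = 4
  item 6: 10
Total = 1 + 4 + 7 + 8 + 4 + 10 = 34

34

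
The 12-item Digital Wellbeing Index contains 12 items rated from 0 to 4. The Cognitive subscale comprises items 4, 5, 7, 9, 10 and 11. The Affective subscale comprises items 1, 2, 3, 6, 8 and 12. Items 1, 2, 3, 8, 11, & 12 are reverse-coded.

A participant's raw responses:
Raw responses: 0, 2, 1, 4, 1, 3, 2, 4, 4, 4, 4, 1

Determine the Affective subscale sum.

15

Affective items: 1, 2, 3, 6, 8, 12.
Of these, items 1, 2, 3, 8, & 12 are reverse-coded; reverse-coded value = 4 − response.
  item 1: 4 − 0 = 4
  item 2: 4 − 2 = 2
  item 3: 4 − 1 = 3
  item 6: 3
  item 8: 4 − 4 = 0
  item 12: 4 − 1 = 3
Sum = 4 + 2 + 3 + 3 + 0 + 3 = 15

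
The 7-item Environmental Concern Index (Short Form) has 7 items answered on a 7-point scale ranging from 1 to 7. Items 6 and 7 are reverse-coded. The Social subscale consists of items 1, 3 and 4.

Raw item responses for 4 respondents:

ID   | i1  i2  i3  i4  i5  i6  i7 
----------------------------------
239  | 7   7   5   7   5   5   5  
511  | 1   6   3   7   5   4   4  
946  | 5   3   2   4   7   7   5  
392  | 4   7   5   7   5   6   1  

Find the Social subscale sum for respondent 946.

11

Respondent 946 raw: 5, 3, 2, 4, 7, 7, 5.
Social items: 1, 3, 4.
Reverse-coded (reversed = (1+7) − raw = 8 − raw):
  item 1: 5
  item 3: 2
  item 4: 4
Sum = 5 + 2 + 4 = 11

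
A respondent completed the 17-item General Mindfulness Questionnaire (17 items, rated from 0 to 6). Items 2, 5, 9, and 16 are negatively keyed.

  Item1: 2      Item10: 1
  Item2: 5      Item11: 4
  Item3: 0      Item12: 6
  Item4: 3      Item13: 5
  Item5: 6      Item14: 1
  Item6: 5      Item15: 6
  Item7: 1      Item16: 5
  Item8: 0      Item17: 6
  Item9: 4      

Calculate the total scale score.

Reverse-coded items (reverse-coded value = 6 − response):
  item 2: 6 − 5 = 1
  item 5: 6 − 6 = 0
  item 9: 6 − 4 = 2
  item 16: 6 − 5 = 1
Scored items: 2, 1, 0, 3, 0, 5, 1, 0, 2, 1, 4, 6, 5, 1, 6, 1, 6
Total = 2 + 1 + 0 + 3 + 0 + 5 + 1 + 0 + 2 + 1 + 4 + 6 + 5 + 1 + 6 + 1 + 6 = 44

44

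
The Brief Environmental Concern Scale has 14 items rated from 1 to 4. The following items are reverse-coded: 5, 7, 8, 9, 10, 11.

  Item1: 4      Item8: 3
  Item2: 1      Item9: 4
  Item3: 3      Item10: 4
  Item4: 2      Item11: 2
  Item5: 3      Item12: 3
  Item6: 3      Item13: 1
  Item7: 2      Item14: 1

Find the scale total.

30

Raw sum = 36. Reverse-coded items: 5, 7, 8, 9, 10, 11; their raw sum = 18.
Each reversal replaces raw with 5 − raw, changing the total by 5 − 2·raw per item.
Total = 36 + 6·5 − 2·18 = 36 + 30 − 36 = 30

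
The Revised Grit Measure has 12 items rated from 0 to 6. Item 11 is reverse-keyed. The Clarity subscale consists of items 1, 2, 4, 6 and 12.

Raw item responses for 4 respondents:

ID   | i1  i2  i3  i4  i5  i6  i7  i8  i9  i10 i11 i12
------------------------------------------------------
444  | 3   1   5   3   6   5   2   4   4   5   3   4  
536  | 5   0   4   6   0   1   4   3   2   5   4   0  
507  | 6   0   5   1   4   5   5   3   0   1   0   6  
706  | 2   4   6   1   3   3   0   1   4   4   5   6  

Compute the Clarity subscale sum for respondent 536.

12

Respondent 536 raw: 5, 0, 4, 6, 0, 1, 4, 3, 2, 5, 4, 0.
Clarity items: 1, 2, 4, 6, 12.
Reverse-coded (on a 0–6 scale, reversed = 6 − raw):
  item 1: 5
  item 2: 0
  item 4: 6
  item 6: 1
  item 12: 0
Sum = 5 + 0 + 6 + 1 + 0 = 12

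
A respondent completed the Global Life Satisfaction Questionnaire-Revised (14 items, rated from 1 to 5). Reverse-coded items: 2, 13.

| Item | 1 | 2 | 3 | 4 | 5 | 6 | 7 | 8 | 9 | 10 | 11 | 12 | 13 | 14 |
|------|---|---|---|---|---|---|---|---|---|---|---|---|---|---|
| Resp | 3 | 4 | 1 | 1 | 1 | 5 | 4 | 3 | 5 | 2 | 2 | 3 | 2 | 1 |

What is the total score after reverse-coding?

Reversing items 2 & 13 with 6 − raw:
Total = 3 + (6−4) + 1 + 1 + 1 + 5 + 4 + 3 + 5 + 2 + 2 + 3 + (6−2) + 1
      = 3 + 2 + 1 + 1 + 1 + 5 + 4 + 3 + 5 + 2 + 2 + 3 + 4 + 1 = 37

37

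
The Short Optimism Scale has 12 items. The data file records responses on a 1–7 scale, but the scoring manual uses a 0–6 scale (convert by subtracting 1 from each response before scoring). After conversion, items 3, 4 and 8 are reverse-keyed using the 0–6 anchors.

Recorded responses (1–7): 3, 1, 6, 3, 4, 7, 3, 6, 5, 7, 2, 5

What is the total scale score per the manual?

Convert to 0–6: 2, 0, 5, 2, 3, 6, 2, 5, 4, 6, 1, 4
Reverse-coded (on a 0–6 scale, reversed = 6 − raw):
  item 3: 6 − 5 = 1
  item 4: 6 − 2 = 4
  item 8: 6 − 5 = 1
Scored: 2, 0, 1, 4, 3, 6, 2, 1, 4, 6, 1, 4
Total = 34

34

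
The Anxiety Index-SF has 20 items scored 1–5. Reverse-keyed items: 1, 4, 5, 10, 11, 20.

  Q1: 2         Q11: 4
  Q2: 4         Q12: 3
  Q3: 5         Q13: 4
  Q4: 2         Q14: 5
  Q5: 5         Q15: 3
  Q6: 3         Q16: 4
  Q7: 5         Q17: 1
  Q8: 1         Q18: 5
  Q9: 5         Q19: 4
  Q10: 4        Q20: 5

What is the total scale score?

Reversing items 1, 4, 5, 10, 11 and 20 with 6 − raw:
Total = (6−2) + 4 + 5 + (6−2) + (6−5) + 3 + 5 + 1 + 5 + (6−4) + (6−4) + 3 + 4 + 5 + 3 + 4 + 1 + 5 + 4 + (6−5)
      = 4 + 4 + 5 + 4 + 1 + 3 + 5 + 1 + 5 + 2 + 2 + 3 + 4 + 5 + 3 + 4 + 1 + 5 + 4 + 1 = 66

66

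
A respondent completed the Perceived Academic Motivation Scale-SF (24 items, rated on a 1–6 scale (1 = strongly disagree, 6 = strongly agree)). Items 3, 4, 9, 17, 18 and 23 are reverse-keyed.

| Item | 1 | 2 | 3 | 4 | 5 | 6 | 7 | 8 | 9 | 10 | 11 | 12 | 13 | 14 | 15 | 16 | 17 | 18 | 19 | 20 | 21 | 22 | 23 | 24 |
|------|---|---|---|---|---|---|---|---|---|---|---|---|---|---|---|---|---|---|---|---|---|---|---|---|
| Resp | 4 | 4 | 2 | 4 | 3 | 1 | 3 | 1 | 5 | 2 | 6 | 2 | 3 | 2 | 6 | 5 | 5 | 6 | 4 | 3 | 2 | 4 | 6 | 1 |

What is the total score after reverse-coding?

Reverse-keyed items use 7 − raw:
  item 3: 7 − 2 = 5
  item 4: 7 − 4 = 3
  item 9: 7 − 5 = 2
  item 17: 7 − 5 = 2
  item 18: 7 − 6 = 1
  item 23: 7 − 6 = 1
Scored responses: 4, 4, 5, 3, 3, 1, 3, 1, 2, 2, 6, 2, 3, 2, 6, 5, 2, 1, 4, 3, 2, 4, 1, 1
Total = 4 + 4 + 5 + 3 + 3 + 1 + 3 + 1 + 2 + 2 + 6 + 2 + 3 + 2 + 6 + 5 + 2 + 1 + 4 + 3 + 2 + 4 + 1 + 1 = 70

70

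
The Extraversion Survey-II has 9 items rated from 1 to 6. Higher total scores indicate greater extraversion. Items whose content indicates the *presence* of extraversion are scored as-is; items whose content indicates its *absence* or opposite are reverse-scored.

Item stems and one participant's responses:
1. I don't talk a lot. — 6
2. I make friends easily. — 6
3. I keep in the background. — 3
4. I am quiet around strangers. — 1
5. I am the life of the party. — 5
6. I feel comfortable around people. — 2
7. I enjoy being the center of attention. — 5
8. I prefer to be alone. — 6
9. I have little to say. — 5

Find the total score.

Items 1, 3, 4, 8, 9 describe the absence/opposite of extraversion → reverse-score.
on a 1–6 scale, reversed = 7 − raw.
  item 1: 7 − 6 = 1
  item 2: 6
  item 3: 7 − 3 = 4
  item 4: 7 − 1 = 6
  item 5: 5
  item 6: 2
  item 7: 5
  item 8: 7 − 6 = 1
  item 9: 7 − 5 = 2
Total = 1 + 6 + 4 + 6 + 5 + 2 + 5 + 1 + 2 = 32

32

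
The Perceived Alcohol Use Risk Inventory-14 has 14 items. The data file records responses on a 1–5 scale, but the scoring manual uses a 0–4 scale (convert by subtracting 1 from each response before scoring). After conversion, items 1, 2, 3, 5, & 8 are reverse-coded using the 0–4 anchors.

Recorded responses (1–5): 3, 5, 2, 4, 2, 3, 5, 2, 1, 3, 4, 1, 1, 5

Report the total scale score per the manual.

Convert to 0–4: 2, 4, 1, 3, 1, 2, 4, 1, 0, 2, 3, 0, 0, 4
Reverse-coded (reverse-coded value = 4 − response):
  item 1: 4 − 2 = 2
  item 2: 4 − 4 = 0
  item 3: 4 − 1 = 3
  item 5: 4 − 1 = 3
  item 8: 4 − 1 = 3
Scored: 2, 0, 3, 3, 3, 2, 4, 3, 0, 2, 3, 0, 0, 4
Total = 29

29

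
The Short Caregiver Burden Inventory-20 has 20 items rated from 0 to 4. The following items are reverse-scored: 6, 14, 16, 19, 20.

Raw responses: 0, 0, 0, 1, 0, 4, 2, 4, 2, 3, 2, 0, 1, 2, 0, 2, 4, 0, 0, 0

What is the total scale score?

31

Apply reverse scoring (reverse-coded value = 4 − response):
  item 6: 4 − 4 = 0
  item 14: 4 − 2 = 2
  item 16: 4 − 2 = 2
  item 19: 4 − 0 = 4
  item 20: 4 − 0 = 4
Scored items: 0, 0, 0, 1, 0, 0, 2, 4, 2, 3, 2, 0, 1, 2, 0, 2, 4, 0, 4, 4
Total = 0 + 0 + 0 + 1 + 0 + 0 + 2 + 4 + 2 + 3 + 2 + 0 + 1 + 2 + 0 + 2 + 4 + 0 + 4 + 4 = 31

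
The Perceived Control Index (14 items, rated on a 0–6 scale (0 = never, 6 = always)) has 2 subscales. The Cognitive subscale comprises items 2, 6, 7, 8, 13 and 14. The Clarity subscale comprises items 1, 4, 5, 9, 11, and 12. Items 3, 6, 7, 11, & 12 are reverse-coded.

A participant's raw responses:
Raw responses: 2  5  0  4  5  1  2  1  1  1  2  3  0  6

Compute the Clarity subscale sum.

Clarity items: 1, 4, 5, 9, 11, 12.
Of these, items 11 and 12 are reverse-coded; reverse-coded value = 6 − response.
  item 1: 2
  item 4: 4
  item 5: 5
  item 9: 1
  item 11: 6 − 2 = 4
  item 12: 6 − 3 = 3
Sum = 2 + 4 + 5 + 1 + 4 + 3 = 19

19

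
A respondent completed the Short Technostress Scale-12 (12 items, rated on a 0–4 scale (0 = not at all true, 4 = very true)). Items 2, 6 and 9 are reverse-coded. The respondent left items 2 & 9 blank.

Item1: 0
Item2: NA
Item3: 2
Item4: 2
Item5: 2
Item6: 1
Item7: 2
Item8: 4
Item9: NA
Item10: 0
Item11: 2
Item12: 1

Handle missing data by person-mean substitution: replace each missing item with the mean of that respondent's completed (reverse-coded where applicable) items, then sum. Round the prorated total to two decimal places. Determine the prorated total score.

21.60

Reverse-coded (on a 0–4 scale, reversed = 4 − raw):
  item 6: 4 − 1 = 3
Completed scored items (10 of 12): 0, 2, 2, 2, 3, 2, 4, 0, 2, 1; sum = 18.
Person mean = 18 / 10 ≈ 1.8000
Prorated total = (18 / 10) × 12 = 21.60 (to 2 dp)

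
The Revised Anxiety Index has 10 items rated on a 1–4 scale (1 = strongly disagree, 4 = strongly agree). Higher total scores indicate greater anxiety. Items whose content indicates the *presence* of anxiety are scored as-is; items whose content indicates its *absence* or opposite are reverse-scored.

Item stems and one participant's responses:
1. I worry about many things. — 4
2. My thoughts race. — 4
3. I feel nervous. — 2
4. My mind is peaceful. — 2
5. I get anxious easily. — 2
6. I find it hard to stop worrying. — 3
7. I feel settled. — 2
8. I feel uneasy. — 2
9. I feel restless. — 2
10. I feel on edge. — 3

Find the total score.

28

Items 4, 7 describe the absence/opposite of anxiety → reverse-score.
reverse-coded value = 5 − response.
  item 1: 4
  item 2: 4
  item 3: 2
  item 4: 5 − 2 = 3
  item 5: 2
  item 6: 3
  item 7: 5 − 2 = 3
  item 8: 2
  item 9: 2
  item 10: 3
Total = 4 + 4 + 2 + 3 + 2 + 3 + 3 + 2 + 2 + 3 = 28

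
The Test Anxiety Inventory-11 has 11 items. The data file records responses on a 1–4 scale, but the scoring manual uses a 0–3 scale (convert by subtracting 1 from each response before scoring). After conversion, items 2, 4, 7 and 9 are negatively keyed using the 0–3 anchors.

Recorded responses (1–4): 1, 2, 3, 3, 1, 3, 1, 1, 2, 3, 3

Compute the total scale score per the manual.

Convert to 0–3: 0, 1, 2, 2, 0, 2, 0, 0, 1, 2, 2
Reverse-coded (reverse-coded value = 3 − response):
  item 2: 3 − 1 = 2
  item 4: 3 − 2 = 1
  item 7: 3 − 0 = 3
  item 9: 3 − 1 = 2
Scored: 0, 2, 2, 1, 0, 2, 3, 0, 2, 2, 2
Total = 16

16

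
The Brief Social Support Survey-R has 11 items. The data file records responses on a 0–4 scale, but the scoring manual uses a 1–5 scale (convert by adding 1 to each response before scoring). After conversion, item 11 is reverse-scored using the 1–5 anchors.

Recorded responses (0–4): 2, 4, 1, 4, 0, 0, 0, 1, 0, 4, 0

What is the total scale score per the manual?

Convert to 1–5: 3, 5, 2, 5, 1, 1, 1, 2, 1, 5, 1
Reverse-coded (on a 1–5 scale, reversed = 6 − raw):
  item 11: 6 − 1 = 5
Scored: 3, 5, 2, 5, 1, 1, 1, 2, 1, 5, 5
Total = 31

31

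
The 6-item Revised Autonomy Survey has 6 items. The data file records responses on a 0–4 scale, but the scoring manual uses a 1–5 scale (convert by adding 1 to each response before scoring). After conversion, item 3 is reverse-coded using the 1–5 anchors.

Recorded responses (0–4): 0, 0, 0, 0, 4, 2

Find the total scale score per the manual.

Convert to 1–5: 1, 1, 1, 1, 5, 3
Reverse-coded (reverse-coded value = 6 − response):
  item 3: 6 − 1 = 5
Scored: 1, 1, 5, 1, 5, 3
Total = 16

16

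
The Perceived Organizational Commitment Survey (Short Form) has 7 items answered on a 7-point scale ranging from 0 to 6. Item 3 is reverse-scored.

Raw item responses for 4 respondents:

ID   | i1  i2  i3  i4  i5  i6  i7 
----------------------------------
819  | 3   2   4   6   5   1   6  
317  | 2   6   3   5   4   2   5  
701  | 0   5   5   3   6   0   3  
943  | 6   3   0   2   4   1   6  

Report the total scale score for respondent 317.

Respondent 317 raw: 2, 6, 3, 5, 4, 2, 5.
Reverse-coded (reversed = (0+6) − raw = 6 − raw):
  item 1: 2
  item 2: 6
  item 3: 6 − 3 = 3
  item 4: 5
  item 5: 4
  item 6: 2
  item 7: 5
Sum = 2 + 6 + 3 + 5 + 4 + 2 + 5 = 27

27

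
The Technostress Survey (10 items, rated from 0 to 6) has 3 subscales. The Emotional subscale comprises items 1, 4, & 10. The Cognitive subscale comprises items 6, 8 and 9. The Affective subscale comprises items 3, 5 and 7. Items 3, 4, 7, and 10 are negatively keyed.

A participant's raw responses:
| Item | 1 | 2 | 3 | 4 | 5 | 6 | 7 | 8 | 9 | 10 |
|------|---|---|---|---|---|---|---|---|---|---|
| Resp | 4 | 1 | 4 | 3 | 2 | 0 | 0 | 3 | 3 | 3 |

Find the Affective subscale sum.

Affective items: 3, 5, 7.
Of these, items 3 & 7 are negatively keyed; on a 0–6 scale, reversed = 6 − raw.
  item 3: 6 − 4 = 2
  item 5: 2
  item 7: 6 − 0 = 6
Sum = 2 + 2 + 6 = 10

10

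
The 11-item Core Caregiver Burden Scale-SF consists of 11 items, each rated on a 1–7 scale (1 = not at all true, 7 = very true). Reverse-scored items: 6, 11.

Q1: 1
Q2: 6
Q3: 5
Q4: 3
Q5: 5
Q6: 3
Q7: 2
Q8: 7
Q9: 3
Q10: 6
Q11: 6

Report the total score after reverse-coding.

Reverse-scored items use 8 − raw:
  item 6: 8 − 3 = 5
  item 11: 8 − 6 = 2
Scored responses: 1, 6, 5, 3, 5, 5, 2, 7, 3, 6, 2
Total = 1 + 6 + 5 + 3 + 5 + 5 + 2 + 7 + 3 + 6 + 2 = 45

45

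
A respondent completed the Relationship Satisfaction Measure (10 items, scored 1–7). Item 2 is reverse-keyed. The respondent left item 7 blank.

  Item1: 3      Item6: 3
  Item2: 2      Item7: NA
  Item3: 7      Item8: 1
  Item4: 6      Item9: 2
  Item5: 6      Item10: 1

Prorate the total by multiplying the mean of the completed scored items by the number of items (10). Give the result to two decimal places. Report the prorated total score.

Reverse-coded (reverse-coded value = 8 − response):
  item 2: 8 − 2 = 6
Completed scored items (9 of 10): 3, 6, 7, 6, 6, 3, 1, 2, 1; sum = 35.
Person mean = 35 / 9 ≈ 3.8889
Prorated total = (35 / 9) × 10 = 38.89 (to 2 dp)

38.89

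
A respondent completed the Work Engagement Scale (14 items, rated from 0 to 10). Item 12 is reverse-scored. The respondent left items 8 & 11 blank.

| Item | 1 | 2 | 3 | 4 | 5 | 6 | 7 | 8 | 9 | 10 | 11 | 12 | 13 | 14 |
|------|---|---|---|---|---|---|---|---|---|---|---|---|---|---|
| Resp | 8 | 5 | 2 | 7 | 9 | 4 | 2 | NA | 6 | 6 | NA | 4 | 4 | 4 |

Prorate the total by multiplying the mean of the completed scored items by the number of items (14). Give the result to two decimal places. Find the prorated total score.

Reverse-coded (reverse-coded value = 10 − response):
  item 12: 10 − 4 = 6
Completed scored items (12 of 14): 8, 5, 2, 7, 9, 4, 2, 6, 6, 6, 4, 4; sum = 63.
Person mean = 63 / 12 ≈ 5.2500
Prorated total = (63 / 12) × 14 = 73.50 (to 2 dp)

73.50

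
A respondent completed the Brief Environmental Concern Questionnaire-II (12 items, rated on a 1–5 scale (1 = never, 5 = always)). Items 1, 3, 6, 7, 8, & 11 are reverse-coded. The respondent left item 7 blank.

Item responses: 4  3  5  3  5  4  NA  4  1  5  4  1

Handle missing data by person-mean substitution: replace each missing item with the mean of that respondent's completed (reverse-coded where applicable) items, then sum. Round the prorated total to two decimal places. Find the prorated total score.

29.45

Reverse-coded (reversed = (1+5) − raw = 6 − raw):
  item 1: 6 − 4 = 2
  item 3: 6 − 5 = 1
  item 6: 6 − 4 = 2
  item 8: 6 − 4 = 2
  item 11: 6 − 4 = 2
Completed scored items (11 of 12): 2, 3, 1, 3, 5, 2, 2, 1, 5, 2, 1; sum = 27.
Person mean = 27 / 11 ≈ 2.4545
Prorated total = (27 / 11) × 12 = 29.45 (to 2 dp)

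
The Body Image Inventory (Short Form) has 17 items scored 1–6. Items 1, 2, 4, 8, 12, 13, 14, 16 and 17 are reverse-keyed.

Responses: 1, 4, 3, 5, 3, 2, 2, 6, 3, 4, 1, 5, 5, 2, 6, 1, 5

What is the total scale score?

Reverse-coded items (on a 1–6 scale, reversed = 7 − raw):
  item 1: 7 − 1 = 6
  item 2: 7 − 4 = 3
  item 4: 7 − 5 = 2
  item 8: 7 − 6 = 1
  item 12: 7 − 5 = 2
  item 13: 7 − 5 = 2
  item 14: 7 − 2 = 5
  item 16: 7 − 1 = 6
  item 17: 7 − 5 = 2
Scored responses: 6, 3, 3, 2, 3, 2, 2, 1, 3, 4, 1, 2, 2, 5, 6, 6, 2
Total = 6 + 3 + 3 + 2 + 3 + 2 + 2 + 1 + 3 + 4 + 1 + 2 + 2 + 5 + 6 + 6 + 2 = 53

53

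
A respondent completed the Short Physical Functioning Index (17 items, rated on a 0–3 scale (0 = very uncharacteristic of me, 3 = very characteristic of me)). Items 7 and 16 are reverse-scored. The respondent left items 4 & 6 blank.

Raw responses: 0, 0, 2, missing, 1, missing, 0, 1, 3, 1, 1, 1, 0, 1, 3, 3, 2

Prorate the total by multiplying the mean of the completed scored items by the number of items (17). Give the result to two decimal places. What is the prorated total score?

21.53

Reverse-coded (reversed = (0+3) − raw = 3 − raw):
  item 7: 3 − 0 = 3
  item 16: 3 − 3 = 0
Completed scored items (15 of 17): 0, 0, 2, 1, 3, 1, 3, 1, 1, 1, 0, 1, 3, 0, 2; sum = 19.
Person mean = 19 / 15 ≈ 1.2667
Prorated total = (19 / 15) × 17 = 21.53 (to 2 dp)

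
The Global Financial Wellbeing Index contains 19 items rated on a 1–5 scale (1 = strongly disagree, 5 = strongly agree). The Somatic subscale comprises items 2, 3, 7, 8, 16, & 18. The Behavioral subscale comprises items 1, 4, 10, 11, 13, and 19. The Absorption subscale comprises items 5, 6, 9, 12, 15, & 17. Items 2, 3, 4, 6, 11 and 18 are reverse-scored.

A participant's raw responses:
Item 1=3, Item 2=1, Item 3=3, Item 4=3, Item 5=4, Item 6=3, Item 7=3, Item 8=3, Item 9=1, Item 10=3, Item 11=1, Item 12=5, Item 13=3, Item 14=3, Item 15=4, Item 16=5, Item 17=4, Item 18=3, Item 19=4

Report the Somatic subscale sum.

22

Somatic items: 2, 3, 7, 8, 16, 18.
Of these, items 2, 3 and 18 are reverse-scored; on a 1–5 scale, reversed = 6 − raw.
  item 2: 6 − 1 = 5
  item 3: 6 − 3 = 3
  item 7: 3
  item 8: 3
  item 16: 5
  item 18: 6 − 3 = 3
Sum = 5 + 3 + 3 + 3 + 5 + 3 = 22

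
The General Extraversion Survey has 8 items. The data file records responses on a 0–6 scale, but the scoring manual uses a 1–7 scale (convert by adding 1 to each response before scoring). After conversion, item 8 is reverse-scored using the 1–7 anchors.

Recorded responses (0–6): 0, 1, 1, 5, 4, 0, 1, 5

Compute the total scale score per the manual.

Convert to 1–7: 1, 2, 2, 6, 5, 1, 2, 6
Reverse-coded (on a 1–7 scale, reversed = 8 − raw):
  item 8: 8 − 6 = 2
Scored: 1, 2, 2, 6, 5, 1, 2, 2
Total = 21

21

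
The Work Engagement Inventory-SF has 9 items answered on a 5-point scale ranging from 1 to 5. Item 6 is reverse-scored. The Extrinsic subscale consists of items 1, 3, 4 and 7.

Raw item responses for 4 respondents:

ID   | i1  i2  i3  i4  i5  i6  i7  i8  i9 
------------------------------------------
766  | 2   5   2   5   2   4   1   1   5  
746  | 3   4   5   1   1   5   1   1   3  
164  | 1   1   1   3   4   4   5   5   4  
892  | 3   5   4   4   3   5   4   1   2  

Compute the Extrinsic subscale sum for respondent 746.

10

Respondent 746 raw: 3, 4, 5, 1, 1, 5, 1, 1, 3.
Extrinsic items: 1, 3, 4, 7.
Reverse-coded (reversed = (1+5) − raw = 6 − raw):
  item 1: 3
  item 3: 5
  item 4: 1
  item 7: 1
Sum = 3 + 5 + 1 + 1 = 10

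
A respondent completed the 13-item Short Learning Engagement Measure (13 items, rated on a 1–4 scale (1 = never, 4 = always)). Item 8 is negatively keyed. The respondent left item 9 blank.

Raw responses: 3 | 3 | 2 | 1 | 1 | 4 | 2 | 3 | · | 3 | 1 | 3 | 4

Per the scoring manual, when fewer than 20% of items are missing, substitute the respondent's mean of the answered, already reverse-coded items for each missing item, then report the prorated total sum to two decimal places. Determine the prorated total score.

31.42

Reverse-coded (reverse-coded value = 5 − response):
  item 8: 5 − 3 = 2
Completed scored items (12 of 13): 3, 3, 2, 1, 1, 4, 2, 2, 3, 1, 3, 4; sum = 29.
Person mean = 29 / 12 ≈ 2.4167
Prorated total = (29 / 12) × 13 = 31.42 (to 2 dp)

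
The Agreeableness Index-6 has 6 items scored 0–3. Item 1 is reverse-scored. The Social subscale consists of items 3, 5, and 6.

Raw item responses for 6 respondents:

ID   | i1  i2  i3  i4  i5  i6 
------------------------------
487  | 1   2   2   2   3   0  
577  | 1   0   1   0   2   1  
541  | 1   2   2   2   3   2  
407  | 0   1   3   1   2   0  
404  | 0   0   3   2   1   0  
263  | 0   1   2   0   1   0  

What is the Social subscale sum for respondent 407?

Respondent 407 raw: 0, 1, 3, 1, 2, 0.
Social items: 3, 5, 6.
Reverse-coded (on a 0–3 scale, reversed = 3 − raw):
  item 3: 3
  item 5: 2
  item 6: 0
Sum = 3 + 2 + 0 = 5

5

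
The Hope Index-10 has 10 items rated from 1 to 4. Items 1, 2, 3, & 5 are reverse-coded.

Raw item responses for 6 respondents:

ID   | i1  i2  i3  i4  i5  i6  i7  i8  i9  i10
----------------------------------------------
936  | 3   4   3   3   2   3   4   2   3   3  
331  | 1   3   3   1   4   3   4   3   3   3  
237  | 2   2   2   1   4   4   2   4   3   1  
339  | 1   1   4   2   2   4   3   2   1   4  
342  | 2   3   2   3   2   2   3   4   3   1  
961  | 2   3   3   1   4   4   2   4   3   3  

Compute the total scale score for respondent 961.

25

Respondent 961 raw: 2, 3, 3, 1, 4, 4, 2, 4, 3, 3.
Reverse-coded (reversed = (1+4) − raw = 5 − raw):
  item 1: 5 − 2 = 3
  item 2: 5 − 3 = 2
  item 3: 5 − 3 = 2
  item 4: 1
  item 5: 5 − 4 = 1
  item 6: 4
  item 7: 2
  item 8: 4
  item 9: 3
  item 10: 3
Sum = 3 + 2 + 2 + 1 + 1 + 4 + 2 + 4 + 3 + 3 = 25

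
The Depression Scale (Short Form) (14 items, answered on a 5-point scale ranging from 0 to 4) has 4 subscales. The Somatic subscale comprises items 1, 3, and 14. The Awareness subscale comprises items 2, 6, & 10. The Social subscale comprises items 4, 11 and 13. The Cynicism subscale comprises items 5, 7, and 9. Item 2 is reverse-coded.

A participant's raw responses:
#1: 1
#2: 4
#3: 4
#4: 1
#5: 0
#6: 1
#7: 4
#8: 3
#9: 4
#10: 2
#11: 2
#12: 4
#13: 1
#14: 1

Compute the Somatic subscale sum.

6

Somatic items: 1, 3, 14.
  item 1: 1
  item 3: 4
  item 14: 1
Sum = 1 + 4 + 1 = 6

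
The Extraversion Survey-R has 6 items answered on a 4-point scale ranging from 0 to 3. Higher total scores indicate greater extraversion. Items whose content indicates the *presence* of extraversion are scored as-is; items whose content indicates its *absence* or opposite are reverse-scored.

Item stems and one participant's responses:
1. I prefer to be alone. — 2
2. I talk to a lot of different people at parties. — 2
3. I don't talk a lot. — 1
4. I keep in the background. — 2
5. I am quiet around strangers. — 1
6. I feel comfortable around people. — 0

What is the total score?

Items 1, 3, 4, 5 describe the absence/opposite of extraversion → reverse-score.
reversed = (0+3) − raw = 3 − raw.
  item 1: 3 − 2 = 1
  item 2: 2
  item 3: 3 − 1 = 2
  item 4: 3 − 2 = 1
  item 5: 3 − 1 = 2
  item 6: 0
Total = 1 + 2 + 2 + 1 + 2 + 0 = 8

8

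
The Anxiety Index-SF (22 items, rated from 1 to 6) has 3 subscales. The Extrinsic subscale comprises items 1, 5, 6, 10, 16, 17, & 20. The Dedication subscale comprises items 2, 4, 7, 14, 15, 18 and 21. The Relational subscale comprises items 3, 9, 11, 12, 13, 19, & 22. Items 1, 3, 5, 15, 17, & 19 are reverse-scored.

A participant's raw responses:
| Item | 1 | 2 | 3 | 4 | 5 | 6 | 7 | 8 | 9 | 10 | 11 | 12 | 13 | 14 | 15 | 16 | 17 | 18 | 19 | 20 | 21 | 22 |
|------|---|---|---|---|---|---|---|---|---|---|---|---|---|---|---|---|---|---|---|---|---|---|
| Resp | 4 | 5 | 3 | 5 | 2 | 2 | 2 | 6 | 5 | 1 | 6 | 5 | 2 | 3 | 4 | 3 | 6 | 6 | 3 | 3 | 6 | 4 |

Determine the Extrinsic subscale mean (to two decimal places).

2.57

Extrinsic items: 1, 5, 6, 10, 16, 17, 20.
Of these, items 1, 5, and 17 are reverse-scored; reversed = (1+6) − raw = 7 − raw.
  item 1: 7 − 4 = 3
  item 5: 7 − 2 = 5
  item 6: 2
  item 10: 1
  item 16: 3
  item 17: 7 − 6 = 1
  item 20: 3
Sum = 3 + 5 + 2 + 1 + 3 + 1 + 3 = 18
Mean = 18 / 7 = 2.57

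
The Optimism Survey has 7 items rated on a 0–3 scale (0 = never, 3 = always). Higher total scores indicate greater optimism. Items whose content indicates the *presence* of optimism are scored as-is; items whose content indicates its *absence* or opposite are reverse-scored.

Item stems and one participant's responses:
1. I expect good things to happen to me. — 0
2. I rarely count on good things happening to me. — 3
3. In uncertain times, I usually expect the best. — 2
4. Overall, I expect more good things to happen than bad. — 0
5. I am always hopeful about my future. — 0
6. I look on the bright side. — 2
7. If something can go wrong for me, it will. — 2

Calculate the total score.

Items 2, 7 describe the absence/opposite of optimism → reverse-score.
reversed = (0+3) − raw = 3 − raw.
  item 1: 0
  item 2: 3 − 3 = 0
  item 3: 2
  item 4: 0
  item 5: 0
  item 6: 2
  item 7: 3 − 2 = 1
Total = 0 + 0 + 2 + 0 + 0 + 2 + 1 = 5

5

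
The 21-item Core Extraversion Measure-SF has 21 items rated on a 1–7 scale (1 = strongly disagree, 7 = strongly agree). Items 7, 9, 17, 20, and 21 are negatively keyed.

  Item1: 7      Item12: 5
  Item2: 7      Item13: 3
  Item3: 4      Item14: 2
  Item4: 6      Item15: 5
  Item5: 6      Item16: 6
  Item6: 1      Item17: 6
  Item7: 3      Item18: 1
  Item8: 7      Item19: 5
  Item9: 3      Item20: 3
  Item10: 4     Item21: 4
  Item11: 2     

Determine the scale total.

92

Reversing items 7, 9, 17, 20, and 21 with 8 − raw:
Total = 7 + 7 + 4 + 6 + 6 + 1 + (8−3) + 7 + (8−3) + 4 + 2 + 5 + 3 + 2 + 5 + 6 + (8−6) + 1 + 5 + (8−3) + (8−4)
      = 7 + 7 + 4 + 6 + 6 + 1 + 5 + 7 + 5 + 4 + 2 + 5 + 3 + 2 + 5 + 6 + 2 + 1 + 5 + 5 + 4 = 92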